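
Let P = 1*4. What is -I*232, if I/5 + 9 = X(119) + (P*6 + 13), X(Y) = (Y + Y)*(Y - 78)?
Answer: -11351760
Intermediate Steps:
P = 4
X(Y) = 2*Y*(-78 + Y) (X(Y) = (2*Y)*(-78 + Y) = 2*Y*(-78 + Y))
I = 48930 (I = -45 + 5*(2*119*(-78 + 119) + (4*6 + 13)) = -45 + 5*(2*119*41 + (24 + 13)) = -45 + 5*(9758 + 37) = -45 + 5*9795 = -45 + 48975 = 48930)
-I*232 = -48930*232 = -1*11351760 = -11351760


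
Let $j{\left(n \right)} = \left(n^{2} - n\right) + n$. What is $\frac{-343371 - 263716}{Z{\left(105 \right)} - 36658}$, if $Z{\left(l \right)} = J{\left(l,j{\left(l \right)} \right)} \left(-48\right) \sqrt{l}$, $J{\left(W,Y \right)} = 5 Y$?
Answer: $- \frac{11127297623}{367568418095518} + \frac{401588050500 \sqrt{105}}{183784209047759} \approx 0.02236$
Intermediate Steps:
$j{\left(n \right)} = n^{2}$
$Z{\left(l \right)} = - 240 l^{\frac{5}{2}}$ ($Z{\left(l \right)} = 5 l^{2} \left(-48\right) \sqrt{l} = - 240 l^{2} \sqrt{l} = - 240 l^{\frac{5}{2}}$)
$\frac{-343371 - 263716}{Z{\left(105 \right)} - 36658} = \frac{-343371 - 263716}{- 240 \cdot 105^{\frac{5}{2}} - 36658} = - \frac{607087}{- 240 \cdot 11025 \sqrt{105} - 36658} = - \frac{607087}{- 2646000 \sqrt{105} - 36658} = - \frac{607087}{-36658 - 2646000 \sqrt{105}}$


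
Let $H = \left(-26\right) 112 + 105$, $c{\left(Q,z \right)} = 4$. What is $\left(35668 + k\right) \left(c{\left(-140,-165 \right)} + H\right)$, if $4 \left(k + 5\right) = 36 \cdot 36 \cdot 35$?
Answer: $-131749409$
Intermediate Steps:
$H = -2807$ ($H = -2912 + 105 = -2807$)
$k = 11335$ ($k = -5 + \frac{36 \cdot 36 \cdot 35}{4} = -5 + \frac{1296 \cdot 35}{4} = -5 + \frac{1}{4} \cdot 45360 = -5 + 11340 = 11335$)
$\left(35668 + k\right) \left(c{\left(-140,-165 \right)} + H\right) = \left(35668 + 11335\right) \left(4 - 2807\right) = 47003 \left(-2803\right) = -131749409$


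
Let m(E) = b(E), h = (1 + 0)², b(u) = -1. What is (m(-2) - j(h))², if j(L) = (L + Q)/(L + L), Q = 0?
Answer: 9/4 ≈ 2.2500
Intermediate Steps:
h = 1 (h = 1² = 1)
j(L) = ½ (j(L) = (L + 0)/(L + L) = L/((2*L)) = L*(1/(2*L)) = ½)
m(E) = -1
(m(-2) - j(h))² = (-1 - 1*½)² = (-1 - ½)² = (-3/2)² = 9/4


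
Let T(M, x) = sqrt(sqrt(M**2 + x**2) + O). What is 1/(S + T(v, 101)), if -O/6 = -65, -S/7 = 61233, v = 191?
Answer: -1/(428631 - sqrt(390 + sqrt(46682))) ≈ -2.3331e-6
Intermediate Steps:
S = -428631 (S = -7*61233 = -428631)
O = 390 (O = -6*(-65) = 390)
T(M, x) = sqrt(390 + sqrt(M**2 + x**2)) (T(M, x) = sqrt(sqrt(M**2 + x**2) + 390) = sqrt(390 + sqrt(M**2 + x**2)))
1/(S + T(v, 101)) = 1/(-428631 + sqrt(390 + sqrt(191**2 + 101**2))) = 1/(-428631 + sqrt(390 + sqrt(36481 + 10201))) = 1/(-428631 + sqrt(390 + sqrt(46682)))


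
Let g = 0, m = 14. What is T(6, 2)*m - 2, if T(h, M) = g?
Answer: -2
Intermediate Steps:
T(h, M) = 0
T(6, 2)*m - 2 = 0*14 - 2 = 0 - 2 = -2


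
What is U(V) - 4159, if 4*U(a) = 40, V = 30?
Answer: -4149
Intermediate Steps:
U(a) = 10 (U(a) = (¼)*40 = 10)
U(V) - 4159 = 10 - 4159 = -4149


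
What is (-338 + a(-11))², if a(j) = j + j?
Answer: 129600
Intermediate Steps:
a(j) = 2*j
(-338 + a(-11))² = (-338 + 2*(-11))² = (-338 - 22)² = (-360)² = 129600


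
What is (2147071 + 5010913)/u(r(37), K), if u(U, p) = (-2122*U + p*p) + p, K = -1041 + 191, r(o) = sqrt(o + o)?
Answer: 1291389788400/130111377271 + 3797310512*sqrt(74)/130111377271 ≈ 10.176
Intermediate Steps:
r(o) = sqrt(2)*sqrt(o) (r(o) = sqrt(2*o) = sqrt(2)*sqrt(o))
K = -850
u(U, p) = p + p**2 - 2122*U (u(U, p) = (-2122*U + p**2) + p = (p**2 - 2122*U) + p = p + p**2 - 2122*U)
(2147071 + 5010913)/u(r(37), K) = (2147071 + 5010913)/(-850 + (-850)**2 - 2122*sqrt(2)*sqrt(37)) = 7157984/(-850 + 722500 - 2122*sqrt(74)) = 7157984/(721650 - 2122*sqrt(74))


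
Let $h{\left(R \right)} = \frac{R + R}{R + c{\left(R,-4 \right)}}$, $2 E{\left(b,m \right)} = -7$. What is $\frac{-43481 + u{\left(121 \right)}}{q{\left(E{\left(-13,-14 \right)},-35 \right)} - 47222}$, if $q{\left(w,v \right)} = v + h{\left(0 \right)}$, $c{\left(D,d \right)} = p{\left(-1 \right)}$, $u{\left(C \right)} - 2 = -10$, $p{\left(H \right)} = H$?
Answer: $\frac{277}{301} \approx 0.92027$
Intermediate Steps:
$E{\left(b,m \right)} = - \frac{7}{2}$ ($E{\left(b,m \right)} = \frac{1}{2} \left(-7\right) = - \frac{7}{2}$)
$u{\left(C \right)} = -8$ ($u{\left(C \right)} = 2 - 10 = -8$)
$c{\left(D,d \right)} = -1$
$h{\left(R \right)} = \frac{2 R}{-1 + R}$ ($h{\left(R \right)} = \frac{R + R}{R - 1} = \frac{2 R}{-1 + R}$)
$q{\left(w,v \right)} = v$ ($q{\left(w,v \right)} = v + 2 \cdot 0 \frac{1}{-1 + 0} = v + 2 \cdot 0 \frac{1}{-1} = v + 2 \cdot 0 \left(-1\right) = v + 0 = v$)
$\frac{-43481 + u{\left(121 \right)}}{q{\left(E{\left(-13,-14 \right)},-35 \right)} - 47222} = \frac{-43481 - 8}{-35 - 47222} = - \frac{43489}{-47257} = \left(-43489\right) \left(- \frac{1}{47257}\right) = \frac{277}{301}$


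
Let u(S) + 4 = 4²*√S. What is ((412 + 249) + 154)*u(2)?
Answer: -3260 + 13040*√2 ≈ 15181.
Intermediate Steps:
u(S) = -4 + 16*√S (u(S) = -4 + 4²*√S = -4 + 16*√S)
((412 + 249) + 154)*u(2) = ((412 + 249) + 154)*(-4 + 16*√2) = (661 + 154)*(-4 + 16*√2) = 815*(-4 + 16*√2) = -3260 + 13040*√2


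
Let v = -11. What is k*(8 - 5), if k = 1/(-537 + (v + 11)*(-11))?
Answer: -1/179 ≈ -0.0055866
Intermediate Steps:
k = -1/537 (k = 1/(-537 + (-11 + 11)*(-11)) = 1/(-537 + 0*(-11)) = 1/(-537 + 0) = 1/(-537) = -1/537 ≈ -0.0018622)
k*(8 - 5) = -(8 - 5)/537 = -1/537*3 = -1/179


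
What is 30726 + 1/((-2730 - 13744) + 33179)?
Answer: 513277831/16705 ≈ 30726.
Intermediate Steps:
30726 + 1/((-2730 - 13744) + 33179) = 30726 + 1/(-16474 + 33179) = 30726 + 1/16705 = 513277831/16705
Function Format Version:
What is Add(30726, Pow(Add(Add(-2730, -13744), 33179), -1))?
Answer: Rational(513277831, 16705) ≈ 30726.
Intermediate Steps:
Add(30726, Pow(Add(Add(-2730, -13744), 33179), -1)) = Add(30726, Pow(Add(-16474, 33179), -1)) = Add(30726, Pow(16705, -1)) = Add(30726, Rational(1, 16705)) = Rational(513277831, 16705)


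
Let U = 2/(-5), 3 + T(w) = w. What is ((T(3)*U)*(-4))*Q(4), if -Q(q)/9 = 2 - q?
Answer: 0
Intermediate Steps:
T(w) = -3 + w
U = -⅖ (U = 2*(-⅕) = -⅖ ≈ -0.40000)
Q(q) = -18 + 9*q (Q(q) = -9*(2 - q) = -18 + 9*q)
((T(3)*U)*(-4))*Q(4) = (((-3 + 3)*(-⅖))*(-4))*(-18 + 9*4) = ((0*(-⅖))*(-4))*(-18 + 36) = (0*(-4))*18 = 0*18 = 0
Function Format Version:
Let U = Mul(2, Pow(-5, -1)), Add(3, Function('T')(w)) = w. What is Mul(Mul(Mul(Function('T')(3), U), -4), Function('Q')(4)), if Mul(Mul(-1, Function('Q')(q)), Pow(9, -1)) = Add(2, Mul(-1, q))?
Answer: 0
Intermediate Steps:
Function('T')(w) = Add(-3, w)
U = Rational(-2, 5) (U = Mul(2, Rational(-1, 5)) = Rational(-2, 5) ≈ -0.40000)
Function('Q')(q) = Add(-18, Mul(9, q)) (Function('Q')(q) = Mul(-9, Add(2, Mul(-1, q))) = Add(-18, Mul(9, q)))
Mul(Mul(Mul(Function('T')(3), U), -4), Function('Q')(4)) = Mul(Mul(Mul(Add(-3, 3), Rational(-2, 5)), -4), Add(-18, Mul(9, 4))) = Mul(Mul(Mul(0, Rational(-2, 5)), -4), Add(-18, 36)) = Mul(Mul(0, -4), 18) = Mul(0, 18) = 0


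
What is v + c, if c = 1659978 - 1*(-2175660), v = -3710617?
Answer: 125021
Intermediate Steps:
c = 3835638 (c = 1659978 + 2175660 = 3835638)
v + c = -3710617 + 3835638 = 125021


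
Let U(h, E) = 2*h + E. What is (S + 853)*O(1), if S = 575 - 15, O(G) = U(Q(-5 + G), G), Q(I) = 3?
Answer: 9891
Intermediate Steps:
U(h, E) = E + 2*h
O(G) = 6 + G (O(G) = G + 2*3 = G + 6 = 6 + G)
S = 560
(S + 853)*O(1) = (560 + 853)*(6 + 1) = 1413*7 = 9891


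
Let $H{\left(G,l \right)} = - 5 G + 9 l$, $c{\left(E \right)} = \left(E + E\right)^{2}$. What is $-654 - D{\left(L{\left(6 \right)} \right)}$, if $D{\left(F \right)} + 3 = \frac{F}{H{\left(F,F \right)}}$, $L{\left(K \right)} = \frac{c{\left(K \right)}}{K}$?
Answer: $- \frac{2605}{4} \approx -651.25$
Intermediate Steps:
$c{\left(E \right)} = 4 E^{2}$ ($c{\left(E \right)} = \left(2 E\right)^{2} = 4 E^{2}$)
$L{\left(K \right)} = 4 K$ ($L{\left(K \right)} = \frac{4 K^{2}}{K} = 4 K$)
$D{\left(F \right)} = - \frac{11}{4}$ ($D{\left(F \right)} = -3 + \frac{F}{- 5 F + 9 F} = -3 + \frac{F}{4 F} = -3 + F \frac{1}{4 F} = -3 + \frac{1}{4} = - \frac{11}{4}$)
$-654 - D{\left(L{\left(6 \right)} \right)} = -654 - - \frac{11}{4} = -654 + \frac{11}{4} = - \frac{2605}{4}$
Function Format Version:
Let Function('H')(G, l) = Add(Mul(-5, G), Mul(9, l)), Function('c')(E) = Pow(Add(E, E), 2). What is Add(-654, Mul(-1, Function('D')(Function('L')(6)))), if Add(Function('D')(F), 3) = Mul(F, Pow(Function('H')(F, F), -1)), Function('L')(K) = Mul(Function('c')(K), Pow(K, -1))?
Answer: Rational(-2605, 4) ≈ -651.25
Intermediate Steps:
Function('c')(E) = Mul(4, Pow(E, 2)) (Function('c')(E) = Pow(Mul(2, E), 2) = Mul(4, Pow(E, 2)))
Function('L')(K) = Mul(4, K) (Function('L')(K) = Mul(Mul(4, Pow(K, 2)), Pow(K, -1)) = Mul(4, K))
Function('D')(F) = Rational(-11, 4) (Function('D')(F) = Add(-3, Mul(F, Pow(Add(Mul(-5, F), Mul(9, F)), -1))) = Add(-3, Mul(F, Pow(Mul(4, F), -1))) = Add(-3, Mul(F, Mul(Rational(1, 4), Pow(F, -1)))) = Add(-3, Rational(1, 4)) = Rational(-11, 4))
Add(-654, Mul(-1, Function('D')(Function('L')(6)))) = Add(-654, Mul(-1, Rational(-11, 4))) = Add(-654, Rational(11, 4)) = Rational(-2605, 4)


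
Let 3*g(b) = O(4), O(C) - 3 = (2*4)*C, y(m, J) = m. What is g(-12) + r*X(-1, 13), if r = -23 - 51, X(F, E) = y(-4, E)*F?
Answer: -853/3 ≈ -284.33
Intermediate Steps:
X(F, E) = -4*F
r = -74
O(C) = 3 + 8*C (O(C) = 3 + (2*4)*C = 3 + 8*C)
g(b) = 35/3 (g(b) = (3 + 8*4)/3 = (3 + 32)/3 = (⅓)*35 = 35/3)
g(-12) + r*X(-1, 13) = 35/3 - (-296)*(-1) = 35/3 - 74*4 = 35/3 - 296 = -853/3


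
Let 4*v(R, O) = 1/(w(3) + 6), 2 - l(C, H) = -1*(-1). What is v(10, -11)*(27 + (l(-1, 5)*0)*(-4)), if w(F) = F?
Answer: ¾ ≈ 0.75000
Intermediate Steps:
l(C, H) = 1 (l(C, H) = 2 - (-1)*(-1) = 2 - 1*1 = 2 - 1 = 1)
v(R, O) = 1/36 (v(R, O) = 1/(4*(3 + 6)) = (¼)/9 = (¼)*(⅑) = 1/36)
v(10, -11)*(27 + (l(-1, 5)*0)*(-4)) = (27 + (1*0)*(-4))/36 = (27 + 0*(-4))/36 = (27 + 0)/36 = (1/36)*27 = ¾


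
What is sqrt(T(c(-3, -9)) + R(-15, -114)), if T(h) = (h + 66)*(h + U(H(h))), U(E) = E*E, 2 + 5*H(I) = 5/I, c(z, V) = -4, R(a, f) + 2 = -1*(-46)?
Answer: I*sqrt(71122)/20 ≈ 13.334*I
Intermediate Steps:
R(a, f) = 44 (R(a, f) = -2 - 1*(-46) = -2 + 46 = 44)
H(I) = -2/5 + 1/I (H(I) = -2/5 + (5/I)/5 = -2/5 + 1/I)
U(E) = E**2
T(h) = (66 + h)*(h + (-2/5 + 1/h)**2) (T(h) = (h + 66)*(h + (-2/5 + 1/h)**2) = (66 + h)*(h + (-2/5 + 1/h)**2))
sqrt(T(c(-3, -9)) + R(-15, -114)) = sqrt((244/25 + (-4)**2 + 66/(-4)**2 - 259/5/(-4) + (1654/25)*(-4)) + 44) = sqrt((244/25 + 16 + 66*(1/16) - 259/5*(-1/4) - 6616/25) + 44) = sqrt((244/25 + 16 + 33/8 + 259/20 - 6616/25) + 44) = sqrt(-44361/200 + 44) = sqrt(-35561/200) = I*sqrt(71122)/20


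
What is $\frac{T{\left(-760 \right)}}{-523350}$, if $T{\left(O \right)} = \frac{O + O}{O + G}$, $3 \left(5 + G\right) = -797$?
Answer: $- \frac{38}{13484985} \approx -2.8179 \cdot 10^{-6}$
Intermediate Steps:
$G = - \frac{812}{3}$ ($G = -5 + \frac{1}{3} \left(-797\right) = -5 - \frac{797}{3} = - \frac{812}{3} \approx -270.67$)
$T{\left(O \right)} = \frac{2 O}{- \frac{812}{3} + O}$ ($T{\left(O \right)} = \frac{O + O}{O - \frac{812}{3}} = \frac{2 O}{- \frac{812}{3} + O}$)
$\frac{T{\left(-760 \right)}}{-523350} = \frac{6 \left(-760\right) \frac{1}{-812 + 3 \left(-760\right)}}{-523350} = 6 \left(-760\right) \frac{1}{-812 - 2280} \left(- \frac{1}{523350}\right) = 6 \left(-760\right) \frac{1}{-3092} \left(- \frac{1}{523350}\right) = 6 \left(-760\right) \left(- \frac{1}{3092}\right) \left(- \frac{1}{523350}\right) = \frac{1140}{773} \left(- \frac{1}{523350}\right) = - \frac{38}{13484985}$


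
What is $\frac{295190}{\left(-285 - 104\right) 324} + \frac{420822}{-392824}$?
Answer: $- \frac{21124554769}{6188745708} \approx -3.4134$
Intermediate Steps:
$\frac{295190}{\left(-285 - 104\right) 324} + \frac{420822}{-392824} = \frac{295190}{\left(-285 - 104\right) 324} + 420822 \left(- \frac{1}{392824}\right) = \frac{295190}{\left(-389\right) 324} - \frac{210411}{196412} = \frac{295190}{-126036} - \frac{210411}{196412} = 295190 \left(- \frac{1}{126036}\right) - \frac{210411}{196412} = - \frac{147595}{63018} - \frac{210411}{196412} = - \frac{21124554769}{6188745708}$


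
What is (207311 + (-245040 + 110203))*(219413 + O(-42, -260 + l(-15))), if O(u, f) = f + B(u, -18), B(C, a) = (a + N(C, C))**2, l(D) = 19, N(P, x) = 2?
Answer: 15902824872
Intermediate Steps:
B(C, a) = (2 + a)**2 (B(C, a) = (a + 2)**2 = (2 + a)**2)
O(u, f) = 256 + f (O(u, f) = f + (2 - 18)**2 = f + (-16)**2 = f + 256 = 256 + f)
(207311 + (-245040 + 110203))*(219413 + O(-42, -260 + l(-15))) = (207311 + (-245040 + 110203))*(219413 + (256 + (-260 + 19))) = (207311 - 134837)*(219413 + (256 - 241)) = 72474*(219413 + 15) = 72474*219428 = 15902824872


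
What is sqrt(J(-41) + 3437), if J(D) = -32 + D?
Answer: 58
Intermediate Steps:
sqrt(J(-41) + 3437) = sqrt((-32 - 41) + 3437) = sqrt(-73 + 3437) = sqrt(3364) = 58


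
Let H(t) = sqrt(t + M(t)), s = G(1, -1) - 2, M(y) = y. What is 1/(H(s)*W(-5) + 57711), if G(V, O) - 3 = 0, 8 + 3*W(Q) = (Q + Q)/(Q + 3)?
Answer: 57711/3330559519 + sqrt(2)/3330559519 ≈ 1.7328e-5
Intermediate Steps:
W(Q) = -8/3 + 2*Q/(3*(3 + Q)) (W(Q) = -8/3 + ((Q + Q)/(Q + 3))/3 = -8/3 + ((2*Q)/(3 + Q))/3 = -8/3 + (2*Q/(3 + Q))/3 = -8/3 + 2*Q/(3*(3 + Q)))
G(V, O) = 3 (G(V, O) = 3 + 0 = 3)
s = 1 (s = 3 - 2 = 1)
H(t) = sqrt(2)*sqrt(t) (H(t) = sqrt(t + t) = sqrt(2*t) = sqrt(2)*sqrt(t))
1/(H(s)*W(-5) + 57711) = 1/((sqrt(2)*sqrt(1))*(2*(-4 - 1*(-5))/(3 - 5)) + 57711) = 1/((sqrt(2)*1)*(2*(-4 + 5)/(-2)) + 57711) = 1/(sqrt(2)*(2*(-1/2)*1) + 57711) = 1/(sqrt(2)*(-1) + 57711) = 1/(-sqrt(2) + 57711) = 1/(57711 - sqrt(2))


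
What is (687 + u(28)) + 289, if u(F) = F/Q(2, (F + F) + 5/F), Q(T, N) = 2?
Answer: 990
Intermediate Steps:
u(F) = F/2
(687 + u(28)) + 289 = (687 + (½)*28) + 289 = (687 + 14) + 289 = 701 + 289 = 990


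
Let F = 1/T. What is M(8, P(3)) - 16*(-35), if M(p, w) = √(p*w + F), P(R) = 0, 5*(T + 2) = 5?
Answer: 560 + I ≈ 560.0 + 1.0*I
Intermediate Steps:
T = -1 (T = -2 + (⅕)*5 = -2 + 1 = -1)
F = -1 (F = 1/(-1) = -1)
M(p, w) = √(-1 + p*w) (M(p, w) = √(p*w - 1) = √(-1 + p*w))
M(8, P(3)) - 16*(-35) = √(-1 + 8*0) - 16*(-35) = √(-1 + 0) + 560 = √(-1) + 560 = I + 560 = 560 + I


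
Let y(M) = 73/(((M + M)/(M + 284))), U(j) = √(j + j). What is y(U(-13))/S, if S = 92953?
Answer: 73/185906 - 5183*I*√26/1208389 ≈ 0.00039267 - 0.021871*I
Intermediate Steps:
U(j) = √2*√j (U(j) = √(2*j) = √2*√j)
y(M) = 73*(284 + M)/(2*M) (y(M) = 73/(((2*M)/(284 + M))) = 73/((2*M/(284 + M))) = 73*((284 + M)/(2*M)) = 73*(284 + M)/(2*M))
y(U(-13))/S = (73/2 + 10366/((√2*√(-13))))/92953 = (73/2 + 10366/((√2*(I*√13))))*(1/92953) = (73/2 + 10366/((I*√26)))*(1/92953) = (73/2 + 10366*(-I*√26/26))*(1/92953) = (73/2 - 5183*I*√26/13)*(1/92953) = 73/185906 - 5183*I*√26/1208389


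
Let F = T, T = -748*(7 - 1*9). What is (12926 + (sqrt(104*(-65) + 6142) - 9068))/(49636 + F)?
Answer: 643/8522 + I*sqrt(618)/51132 ≈ 0.075452 + 0.00048618*I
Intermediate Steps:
T = 1496 (T = -748*(7 - 9) = -748*(-2) = 1496)
F = 1496
(12926 + (sqrt(104*(-65) + 6142) - 9068))/(49636 + F) = (12926 + (sqrt(104*(-65) + 6142) - 9068))/(49636 + 1496) = (12926 + (sqrt(-6760 + 6142) - 9068))/51132 = (12926 + (sqrt(-618) - 9068))*(1/51132) = (12926 + (I*sqrt(618) - 9068))*(1/51132) = (12926 + (-9068 + I*sqrt(618)))*(1/51132) = (3858 + I*sqrt(618))*(1/51132) = 643/8522 + I*sqrt(618)/51132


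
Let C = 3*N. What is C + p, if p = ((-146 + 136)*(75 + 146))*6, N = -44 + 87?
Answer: -13131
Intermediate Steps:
N = 43
C = 129 (C = 3*43 = 129)
p = -13260 (p = -10*221*6 = -2210*6 = -13260)
C + p = 129 - 13260 = -13131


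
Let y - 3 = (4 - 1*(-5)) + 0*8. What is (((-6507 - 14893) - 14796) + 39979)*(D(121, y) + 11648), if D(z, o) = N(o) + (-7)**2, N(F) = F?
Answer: 44295147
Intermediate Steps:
y = 12 (y = 3 + ((4 - 1*(-5)) + 0*8) = 3 + ((4 + 5) + 0) = 3 + (9 + 0) = 3 + 9 = 12)
D(z, o) = 49 + o (D(z, o) = o + (-7)**2 = o + 49 = 49 + o)
(((-6507 - 14893) - 14796) + 39979)*(D(121, y) + 11648) = (((-6507 - 14893) - 14796) + 39979)*((49 + 12) + 11648) = ((-21400 - 14796) + 39979)*(61 + 11648) = (-36196 + 39979)*11709 = 3783*11709 = 44295147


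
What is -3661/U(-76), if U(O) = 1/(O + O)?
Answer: 556472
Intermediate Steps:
U(O) = 1/(2*O)
-3661/U(-76) = -3661/((½)/(-76)) = -3661/((½)*(-1/76)) = -3661/(-1/152) = -3661*(-152) = 556472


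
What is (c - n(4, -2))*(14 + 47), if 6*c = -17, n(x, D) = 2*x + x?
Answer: -5429/6 ≈ -904.83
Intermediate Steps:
n(x, D) = 3*x
c = -17/6 (c = (1/6)*(-17) = -17/6 ≈ -2.8333)
(c - n(4, -2))*(14 + 47) = (-17/6 - 3*4)*(14 + 47) = (-17/6 - 1*12)*61 = (-17/6 - 12)*61 = -89/6*61 = -5429/6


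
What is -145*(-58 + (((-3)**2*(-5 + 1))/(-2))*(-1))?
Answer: 11020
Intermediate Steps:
-145*(-58 + (((-3)**2*(-5 + 1))/(-2))*(-1)) = -145*(-58 - 9*(-4)/2*(-1)) = -145*(-58 - 1/2*(-36)*(-1)) = -145*(-58 + 18*(-1)) = -145*(-58 - 18) = -145*(-76) = 11020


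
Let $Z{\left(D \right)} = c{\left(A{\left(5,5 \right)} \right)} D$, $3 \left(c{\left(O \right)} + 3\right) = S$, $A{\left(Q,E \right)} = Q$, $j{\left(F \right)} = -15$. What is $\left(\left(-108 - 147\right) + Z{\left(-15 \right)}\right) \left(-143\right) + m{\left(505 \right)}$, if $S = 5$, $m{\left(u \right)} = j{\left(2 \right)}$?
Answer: $33590$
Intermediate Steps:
$m{\left(u \right)} = -15$
$c{\left(O \right)} = - \frac{4}{3}$ ($c{\left(O \right)} = -3 + \frac{1}{3} \cdot 5 = -3 + \frac{5}{3} = - \frac{4}{3}$)
$Z{\left(D \right)} = - \frac{4 D}{3}$
$\left(\left(-108 - 147\right) + Z{\left(-15 \right)}\right) \left(-143\right) + m{\left(505 \right)} = \left(\left(-108 - 147\right) - -20\right) \left(-143\right) - 15 = \left(-255 + 20\right) \left(-143\right) - 15 = \left(-235\right) \left(-143\right) - 15 = 33605 - 15 = 33590$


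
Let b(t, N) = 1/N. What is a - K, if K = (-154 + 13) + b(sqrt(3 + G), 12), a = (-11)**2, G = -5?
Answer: 3143/12 ≈ 261.92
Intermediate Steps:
a = 121
K = -1691/12 (K = (-154 + 13) + 1/12 = -141 + 1/12 = -1691/12 ≈ -140.92)
a - K = 121 - 1*(-1691/12) = 121 + 1691/12 = 3143/12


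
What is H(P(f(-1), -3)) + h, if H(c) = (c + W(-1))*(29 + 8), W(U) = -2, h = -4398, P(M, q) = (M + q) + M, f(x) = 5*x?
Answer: -4953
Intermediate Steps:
P(M, q) = q + 2*M
H(c) = -74 + 37*c (H(c) = (c - 2)*(29 + 8) = (-2 + c)*37 = -74 + 37*c)
H(P(f(-1), -3)) + h = (-74 + 37*(-3 + 2*(5*(-1)))) - 4398 = (-74 + 37*(-3 + 2*(-5))) - 4398 = (-74 + 37*(-3 - 10)) - 4398 = (-74 + 37*(-13)) - 4398 = (-74 - 481) - 4398 = -555 - 4398 = -4953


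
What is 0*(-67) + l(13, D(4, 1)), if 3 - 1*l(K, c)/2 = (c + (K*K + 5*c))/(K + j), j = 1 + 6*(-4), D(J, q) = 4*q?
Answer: 223/5 ≈ 44.600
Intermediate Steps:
j = -23 (j = 1 - 24 = -23)
l(K, c) = 6 - 2*(K² + 6*c)/(-23 + K) (l(K, c) = 6 - 2*(c + (K*K + 5*c))/(K - 23) = 6 - 2*(c + (K² + 5*c))/(-23 + K) = 6 - 2*(K² + 6*c)/(-23 + K))
0*(-67) + l(13, D(4, 1)) = 0*(-67) + 2*(-69 - 1*13² - 24 + 3*13)/(-23 + 13) = 0 + 2*(-69 - 1*169 - 6*4 + 39)/(-10) = 0 + 2*(-⅒)*(-69 - 169 - 24 + 39) = 0 + 2*(-⅒)*(-223) = 0 + 223/5 = 223/5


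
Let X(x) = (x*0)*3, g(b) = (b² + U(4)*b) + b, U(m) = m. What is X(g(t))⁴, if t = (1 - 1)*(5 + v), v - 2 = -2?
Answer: 0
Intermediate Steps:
v = 0 (v = 2 - 2 = 0)
t = 0 (t = (1 - 1)*(5 + 0) = 0*5 = 0)
g(b) = b² + 5*b (g(b) = (b² + 4*b) + b = b² + 5*b)
X(x) = 0 (X(x) = 0*3 = 0)
X(g(t))⁴ = 0⁴ = 0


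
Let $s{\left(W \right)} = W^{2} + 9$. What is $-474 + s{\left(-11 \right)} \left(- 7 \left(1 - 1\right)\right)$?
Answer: $-474$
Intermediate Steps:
$s{\left(W \right)} = 9 + W^{2}$
$-474 + s{\left(-11 \right)} \left(- 7 \left(1 - 1\right)\right) = -474 + \left(9 + \left(-11\right)^{2}\right) \left(- 7 \left(1 - 1\right)\right) = -474 + \left(9 + 121\right) \left(\left(-7\right) 0\right) = -474 + 130 \cdot 0 = -474 + 0 = -474$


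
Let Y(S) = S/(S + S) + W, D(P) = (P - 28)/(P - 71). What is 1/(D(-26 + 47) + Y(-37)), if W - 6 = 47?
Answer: 25/1341 ≈ 0.018643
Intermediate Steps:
W = 53 (W = 6 + 47 = 53)
D(P) = (-28 + P)/(-71 + P)
Y(S) = 107/2 (Y(S) = S/(S + S) + 53 = S/((2*S)) + 53 = (1/(2*S))*S + 53 = ½ + 53 = 107/2)
1/(D(-26 + 47) + Y(-37)) = 1/((-28 + (-26 + 47))/(-71 + (-26 + 47)) + 107/2) = 1/((-28 + 21)/(-71 + 21) + 107/2) = 1/(-7/(-50) + 107/2) = 1/(-1/50*(-7) + 107/2) = 1/(7/50 + 107/2) = 1/(1341/25) = 25/1341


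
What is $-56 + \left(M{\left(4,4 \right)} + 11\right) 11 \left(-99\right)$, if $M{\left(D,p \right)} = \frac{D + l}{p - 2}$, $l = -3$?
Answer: $- \frac{25159}{2} \approx -12580.0$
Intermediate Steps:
$M{\left(D,p \right)} = \frac{-3 + D}{-2 + p}$ ($M{\left(D,p \right)} = \frac{D - 3}{p - 2} = \frac{-3 + D}{-2 + p}$)
$-56 + \left(M{\left(4,4 \right)} + 11\right) 11 \left(-99\right) = -56 + \left(\frac{-3 + 4}{-2 + 4} + 11\right) 11 \left(-99\right) = -56 + \left(\frac{1}{2} \cdot 1 + 11\right) 11 \left(-99\right) = -56 + \left(\frac{1}{2} + 11\right) 11 \left(-99\right) = -56 + \frac{23}{2} \cdot 11 \left(-99\right) = -56 + \frac{253}{2} \left(-99\right) = -56 - \frac{25047}{2} = - \frac{25159}{2}$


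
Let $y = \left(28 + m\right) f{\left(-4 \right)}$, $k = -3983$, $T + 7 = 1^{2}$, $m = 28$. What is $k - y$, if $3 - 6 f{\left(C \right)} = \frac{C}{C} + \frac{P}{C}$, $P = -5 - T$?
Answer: $-4004$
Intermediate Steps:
$T = -6$ ($T = -7 + 1^{2} = -7 + 1 = -6$)
$P = 1$ ($P = -5 - -6 = -5 + 6 = 1$)
$f{\left(C \right)} = \frac{1}{3} - \frac{1}{6 C}$ ($f{\left(C \right)} = \frac{1}{2} - \frac{\frac{C}{C} + 1 \frac{1}{C}}{6} = \frac{1}{2} - \frac{1 + \frac{1}{C}}{6} = \frac{1}{2} - \left(\frac{1}{6} + \frac{1}{6 C}\right) = \frac{1}{3} - \frac{1}{6 C}$)
$y = 21$ ($y = \left(28 + 28\right) \frac{-1 + 2 \left(-4\right)}{6 \left(-4\right)} = 56 \cdot \frac{1}{6} \left(- \frac{1}{4}\right) \left(-1 - 8\right) = 56 \cdot \frac{1}{6} \left(- \frac{1}{4}\right) \left(-9\right) = 56 \cdot \frac{3}{8} = 21$)
$k - y = -3983 - 21 = -4004$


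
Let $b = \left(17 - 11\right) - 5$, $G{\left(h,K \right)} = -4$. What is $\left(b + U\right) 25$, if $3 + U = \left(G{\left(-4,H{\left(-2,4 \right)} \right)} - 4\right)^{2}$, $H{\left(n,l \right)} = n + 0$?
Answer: $1550$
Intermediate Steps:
$H{\left(n,l \right)} = n$
$U = 61$ ($U = -3 + \left(-4 - 4\right)^{2} = -3 + \left(-8\right)^{2} = -3 + 64 = 61$)
$b = 1$ ($b = 6 - 5 = 1$)
$\left(b + U\right) 25 = \left(1 + 61\right) 25 = 62 \cdot 25 = 1550$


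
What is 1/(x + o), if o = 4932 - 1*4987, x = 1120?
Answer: 1/1065 ≈ 0.00093897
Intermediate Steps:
o = -55 (o = 4932 - 4987 = -55)
1/(x + o) = 1/(1120 - 55) = 1/1065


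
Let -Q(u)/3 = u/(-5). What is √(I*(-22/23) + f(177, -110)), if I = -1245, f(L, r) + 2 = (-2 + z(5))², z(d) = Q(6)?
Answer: 4*√984791/115 ≈ 34.517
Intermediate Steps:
Q(u) = 3*u/5 (Q(u) = -3*u/(-5) = -3*u*(-1)/5 = -(-3)*u/5 = 3*u/5)
z(d) = 18/5 (z(d) = (⅗)*6 = 18/5)
f(L, r) = 14/25 (f(L, r) = -2 + (-2 + 18/5)² = -2 + (8/5)² = -2 + 64/25 = 14/25)
√(I*(-22/23) + f(177, -110)) = √(-(-27390)/23 + 14/25) = √(-1245*(-22/23) + 14/25) = √(27390/23 + 14/25) = √(685072/575) = 4*√984791/115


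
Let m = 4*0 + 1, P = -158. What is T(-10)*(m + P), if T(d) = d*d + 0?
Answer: -15700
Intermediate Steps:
m = 1 (m = 0 + 1 = 1)
T(d) = d**2 (T(d) = d**2 + 0 = d**2)
T(-10)*(m + P) = (-10)**2*(1 - 158) = 100*(-157) = -15700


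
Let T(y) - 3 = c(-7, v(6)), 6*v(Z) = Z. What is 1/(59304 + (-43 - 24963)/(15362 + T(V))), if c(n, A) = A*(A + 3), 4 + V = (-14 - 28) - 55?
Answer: 15369/911418170 ≈ 1.6863e-5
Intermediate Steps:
V = -101 (V = -4 + ((-14 - 28) - 55) = -4 + (-42 - 55) = -4 - 97 = -101)
v(Z) = Z/6
c(n, A) = A*(3 + A)
T(y) = 7 (T(y) = 3 + ((1/6)*6)*(3 + (1/6)*6) = 3 + 1*(3 + 1) = 3 + 1*4 = 3 + 4 = 7)
1/(59304 + (-43 - 24963)/(15362 + T(V))) = 1/(59304 + (-43 - 24963)/(15362 + 7)) = 1/(59304 - 25006/15369) = 1/(911418170/15369) = 15369/911418170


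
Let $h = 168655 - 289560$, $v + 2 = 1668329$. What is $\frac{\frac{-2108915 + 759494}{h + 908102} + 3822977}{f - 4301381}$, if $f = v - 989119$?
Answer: $- \frac{334381630672}{316818191009} \approx -1.0554$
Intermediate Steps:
$v = 1668327$ ($v = -2 + 1668329 = 1668327$)
$h = -120905$
$f = 679208$ ($f = 1668327 - 989119 = 679208$)
$\frac{\frac{-2108915 + 759494}{h + 908102} + 3822977}{f - 4301381} = \frac{\frac{-2108915 + 759494}{-120905 + 908102} + 3822977}{679208 - 4301381} = \frac{- \frac{1349421}{787197} + 3822977}{-3622173} = \left(\left(-1349421\right) \frac{1}{787197} + 3822977\right) \left(- \frac{1}{3622173}\right) = \left(- \frac{449807}{262399} + 3822977\right) \left(- \frac{1}{3622173}\right) = \frac{1003144892016}{262399} \left(- \frac{1}{3622173}\right) = - \frac{334381630672}{316818191009}$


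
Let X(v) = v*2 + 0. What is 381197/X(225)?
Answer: 381197/450 ≈ 847.10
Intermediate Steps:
X(v) = 2*v (X(v) = 2*v + 0 = 2*v)
381197/X(225) = 381197/((2*225)) = 381197/450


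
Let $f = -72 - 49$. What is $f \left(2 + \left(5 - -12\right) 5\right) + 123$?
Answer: $-10404$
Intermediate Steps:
$f = -121$ ($f = -72 - 49 = -121$)
$f \left(2 + \left(5 - -12\right) 5\right) + 123 = - 121 \left(2 + \left(5 - -12\right) 5\right) + 123 = - 121 \left(2 + \left(5 + 12\right) 5\right) + 123 = - 121 \left(2 + 17 \cdot 5\right) + 123 = - 121 \left(2 + 85\right) + 123 = \left(-121\right) 87 + 123 = -10527 + 123 = -10404$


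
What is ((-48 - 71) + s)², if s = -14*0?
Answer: 14161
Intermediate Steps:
s = 0
((-48 - 71) + s)² = ((-48 - 71) + 0)² = (-119 + 0)² = (-119)² = 14161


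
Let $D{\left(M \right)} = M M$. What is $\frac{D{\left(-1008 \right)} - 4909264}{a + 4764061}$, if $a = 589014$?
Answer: $- \frac{155728}{214123} \approx -0.72728$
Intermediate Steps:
$D{\left(M \right)} = M^{2}$
$\frac{D{\left(-1008 \right)} - 4909264}{a + 4764061} = \frac{\left(-1008\right)^{2} - 4909264}{589014 + 4764061} = \frac{1016064 - 4909264}{5353075} = \left(-3893200\right) \frac{1}{5353075} = - \frac{155728}{214123}$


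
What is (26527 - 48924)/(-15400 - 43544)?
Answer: 22397/58944 ≈ 0.37997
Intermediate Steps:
(26527 - 48924)/(-15400 - 43544) = -22397/(-58944) = -22397*(-1/58944) = 22397/58944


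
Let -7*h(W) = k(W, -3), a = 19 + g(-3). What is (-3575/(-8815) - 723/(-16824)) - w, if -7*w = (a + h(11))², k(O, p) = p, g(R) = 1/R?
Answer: 1603513669565/30520872648 ≈ 52.538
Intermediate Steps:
g(R) = 1/R
a = 56/3 (a = 19 + 1/(-3) = 19 - ⅓ = 56/3 ≈ 18.667)
h(W) = 3/7 (h(W) = -⅐*(-3) = 3/7)
w = -160801/3087 (w = -(56/3 + 3/7)²/7 = -(401/21)²/7 = -⅐*160801/441 = -160801/3087 ≈ -52.090)
(-3575/(-8815) - 723/(-16824)) - w = (-3575/(-8815) - 723/(-16824)) - 1*(-160801/3087) = (-3575*(-1/8815) - 723*(-1/16824)) + 160801/3087 = (715/1763 + 241/5608) + 160801/3087 = 4434603/9886904 + 160801/3087 = 1603513669565/30520872648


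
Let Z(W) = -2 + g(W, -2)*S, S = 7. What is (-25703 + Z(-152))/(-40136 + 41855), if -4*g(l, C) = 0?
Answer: -25705/1719 ≈ -14.953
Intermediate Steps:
g(l, C) = 0 (g(l, C) = -¼*0 = 0)
Z(W) = -2 (Z(W) = -2 + 0*7 = -2 + 0 = -2)
(-25703 + Z(-152))/(-40136 + 41855) = (-25703 - 2)/(-40136 + 41855) = -25705/1719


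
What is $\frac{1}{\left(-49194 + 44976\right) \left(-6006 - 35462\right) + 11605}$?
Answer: $\frac{1}{174923629} \approx 5.7168 \cdot 10^{-9}$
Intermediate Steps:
$\frac{1}{\left(-49194 + 44976\right) \left(-6006 - 35462\right) + 11605} = \frac{1}{\left(-4218\right) \left(-41468\right) + 11605} = \frac{1}{174912024 + 11605} = \frac{1}{174923629}$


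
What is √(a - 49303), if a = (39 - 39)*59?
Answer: I*√49303 ≈ 222.04*I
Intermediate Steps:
a = 0 (a = 0*59 = 0)
√(a - 49303) = √(0 - 49303) = √(-49303) = I*√49303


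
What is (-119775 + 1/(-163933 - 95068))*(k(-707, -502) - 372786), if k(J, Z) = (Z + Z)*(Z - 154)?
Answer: -8867222067082288/259001 ≈ -3.4236e+10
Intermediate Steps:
k(J, Z) = 2*Z*(-154 + Z) (k(J, Z) = (2*Z)*(-154 + Z) = 2*Z*(-154 + Z))
(-119775 + 1/(-163933 - 95068))*(k(-707, -502) - 372786) = (-119775 + 1/(-163933 - 95068))*(2*(-502)*(-154 - 502) - 372786) = (-119775 + 1/(-259001))*(2*(-502)*(-656) - 372786) = (-119775 - 1/259001)*(658624 - 372786) = -31021844776/259001*285838 = -8867222067082288/259001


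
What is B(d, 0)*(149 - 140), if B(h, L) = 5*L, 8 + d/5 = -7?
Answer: 0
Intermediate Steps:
d = -75 (d = -40 + 5*(-7) = -40 - 35 = -75)
B(d, 0)*(149 - 140) = (5*0)*(149 - 140) = 0*9 = 0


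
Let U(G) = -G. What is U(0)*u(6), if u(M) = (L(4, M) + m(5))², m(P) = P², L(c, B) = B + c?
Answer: 0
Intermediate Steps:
u(M) = (29 + M)² (u(M) = ((M + 4) + 5²)² = ((4 + M) + 25)² = (29 + M)²)
U(0)*u(6) = (-1*0)*(29 + 6)² = 0*35² = 0*1225 = 0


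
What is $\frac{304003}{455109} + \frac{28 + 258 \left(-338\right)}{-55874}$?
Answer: $\frac{28330222903}{12714380133} \approx 2.2282$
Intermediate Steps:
$\frac{304003}{455109} + \frac{28 + 258 \left(-338\right)}{-55874} = 304003 \cdot \frac{1}{455109} + \left(28 - 87204\right) \left(- \frac{1}{55874}\right) = \frac{304003}{455109} - - \frac{43588}{27937} = \frac{304003}{455109} + \frac{43588}{27937} = \frac{28330222903}{12714380133}$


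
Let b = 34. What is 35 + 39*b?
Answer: 1361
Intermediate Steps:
35 + 39*b = 35 + 39*34 = 35 + 1326 = 1361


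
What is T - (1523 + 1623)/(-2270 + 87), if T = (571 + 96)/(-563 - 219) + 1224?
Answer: 90891385/74222 ≈ 1224.6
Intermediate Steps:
T = 41587/34 (T = 667/(-782) + 1224 = 667*(-1/782) + 1224 = -29/34 + 1224 = 41587/34 ≈ 1223.1)
T - (1523 + 1623)/(-2270 + 87) = 41587/34 - (1523 + 1623)/(-2270 + 87) = 41587/34 - 3146/(-2183) = 41587/34 - 3146*(-1)/2183 = 41587/34 - 1*(-3146/2183) = 41587/34 + 3146/2183 = 90891385/74222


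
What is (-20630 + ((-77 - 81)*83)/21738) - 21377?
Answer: -456580640/10869 ≈ -42008.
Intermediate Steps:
(-20630 + ((-77 - 81)*83)/21738) - 21377 = (-20630 - 158*83*(1/21738)) - 21377 = (-20630 - 13114*1/21738) - 21377 = (-20630 - 6557/10869) - 21377 = -224234027/10869 - 21377 = -456580640/10869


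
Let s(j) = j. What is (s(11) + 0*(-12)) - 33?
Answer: -22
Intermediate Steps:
(s(11) + 0*(-12)) - 33 = (11 + 0*(-12)) - 33 = (11 + 0) - 33 = 11 - 33 = -22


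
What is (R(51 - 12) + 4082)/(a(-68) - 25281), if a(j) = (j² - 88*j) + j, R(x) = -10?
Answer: -4072/14741 ≈ -0.27624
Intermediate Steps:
a(j) = j² - 87*j
(R(51 - 12) + 4082)/(a(-68) - 25281) = (-10 + 4082)/(-68*(-87 - 68) - 25281) = 4072/(-68*(-155) - 25281) = 4072/(10540 - 25281) = 4072/(-14741) = 4072*(-1/14741) = -4072/14741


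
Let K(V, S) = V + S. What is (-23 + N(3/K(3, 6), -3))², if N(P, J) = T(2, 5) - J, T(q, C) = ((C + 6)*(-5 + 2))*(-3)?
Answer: 6241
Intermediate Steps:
K(V, S) = S + V
T(q, C) = 54 + 9*C (T(q, C) = ((6 + C)*(-3))*(-3) = (-18 - 3*C)*(-3) = 54 + 9*C)
N(P, J) = 99 - J (N(P, J) = (54 + 9*5) - J = (54 + 45) - J = 99 - J)
(-23 + N(3/K(3, 6), -3))² = (-23 + (99 - 1*(-3)))² = (-23 + (99 + 3))² = (-23 + 102)² = 79² = 6241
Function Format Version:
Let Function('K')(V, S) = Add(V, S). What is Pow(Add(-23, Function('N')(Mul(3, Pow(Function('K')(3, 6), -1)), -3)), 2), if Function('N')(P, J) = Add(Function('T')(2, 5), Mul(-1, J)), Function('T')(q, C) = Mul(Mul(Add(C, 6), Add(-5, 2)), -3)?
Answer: 6241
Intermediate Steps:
Function('K')(V, S) = Add(S, V)
Function('T')(q, C) = Add(54, Mul(9, C)) (Function('T')(q, C) = Mul(Mul(Add(6, C), -3), -3) = Mul(Add(-18, Mul(-3, C)), -3) = Add(54, Mul(9, C)))
Function('N')(P, J) = Add(99, Mul(-1, J)) (Function('N')(P, J) = Add(Add(54, Mul(9, 5)), Mul(-1, J)) = Add(Add(54, 45), Mul(-1, J)) = Add(99, Mul(-1, J)))
Pow(Add(-23, Function('N')(Mul(3, Pow(Function('K')(3, 6), -1)), -3)), 2) = Pow(Add(-23, Add(99, Mul(-1, -3))), 2) = Pow(Add(-23, Add(99, 3)), 2) = Pow(Add(-23, 102), 2) = Pow(79, 2) = 6241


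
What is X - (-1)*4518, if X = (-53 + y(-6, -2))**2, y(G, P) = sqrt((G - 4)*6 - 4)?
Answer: 7263 - 848*I ≈ 7263.0 - 848.0*I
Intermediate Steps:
y(G, P) = sqrt(-28 + 6*G) (y(G, P) = sqrt((-4 + G)*6 - 4) = sqrt((-24 + 6*G) - 4) = sqrt(-28 + 6*G))
X = (-53 + 8*I)**2 (X = (-53 + sqrt(-28 + 6*(-6)))**2 = (-53 + sqrt(-28 - 36))**2 = (-53 + sqrt(-64))**2 = (-53 + 8*I)**2 ≈ 2745.0 - 848.0*I)
X - (-1)*4518 = (2745 - 848*I) - (-1)*4518 = (2745 - 848*I) - 1*(-4518) = (2745 - 848*I) + 4518 = 7263 - 848*I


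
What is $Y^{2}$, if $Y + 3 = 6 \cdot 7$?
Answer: $1521$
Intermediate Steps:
$Y = 39$ ($Y = -3 + 6 \cdot 7 = -3 + 42 = 39$)
$Y^{2} = 39^{2} = 1521$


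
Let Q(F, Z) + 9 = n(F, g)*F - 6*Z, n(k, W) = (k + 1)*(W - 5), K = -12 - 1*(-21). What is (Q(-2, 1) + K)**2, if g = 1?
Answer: 196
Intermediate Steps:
K = 9 (K = -12 + 21 = 9)
n(k, W) = (1 + k)*(-5 + W)
Q(F, Z) = -9 - 6*Z + F*(-4 - 4*F) (Q(F, Z) = -9 + ((-5 + 1 - 5*F + 1*F)*F - 6*Z) = -9 + ((-5 + 1 - 5*F + F)*F - 6*Z) = -9 + ((-4 - 4*F)*F - 6*Z) = -9 + (F*(-4 - 4*F) - 6*Z) = -9 + (-6*Z + F*(-4 - 4*F)) = -9 - 6*Z + F*(-4 - 4*F))
(Q(-2, 1) + K)**2 = ((-9 - 6*1 - 4*(-2)*(1 - 2)) + 9)**2 = ((-9 - 6 - 4*(-2)*(-1)) + 9)**2 = ((-9 - 6 - 8) + 9)**2 = (-23 + 9)**2 = (-14)**2 = 196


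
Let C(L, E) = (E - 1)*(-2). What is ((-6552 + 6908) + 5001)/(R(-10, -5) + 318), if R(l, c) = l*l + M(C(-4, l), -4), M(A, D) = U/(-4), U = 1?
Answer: 21428/1671 ≈ 12.823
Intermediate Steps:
C(L, E) = 2 - 2*E (C(L, E) = (-1 + E)*(-2) = 2 - 2*E)
M(A, D) = -¼ (M(A, D) = 1/(-4) = 1*(-¼) = -¼)
R(l, c) = -¼ + l² (R(l, c) = l*l - ¼ = l² - ¼ = -¼ + l²)
((-6552 + 6908) + 5001)/(R(-10, -5) + 318) = ((-6552 + 6908) + 5001)/((-¼ + (-10)²) + 318) = (356 + 5001)/((-¼ + 100) + 318) = 5357/(399/4 + 318) = 5357/(1671/4) = 5357*(4/1671) = 21428/1671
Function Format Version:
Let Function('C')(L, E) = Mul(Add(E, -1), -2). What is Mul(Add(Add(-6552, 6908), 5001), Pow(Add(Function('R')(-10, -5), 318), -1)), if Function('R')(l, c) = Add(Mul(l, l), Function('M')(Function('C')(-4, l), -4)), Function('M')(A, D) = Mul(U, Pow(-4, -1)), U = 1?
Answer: Rational(21428, 1671) ≈ 12.823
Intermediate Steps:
Function('C')(L, E) = Add(2, Mul(-2, E)) (Function('C')(L, E) = Mul(Add(-1, E), -2) = Add(2, Mul(-2, E)))
Function('M')(A, D) = Rational(-1, 4) (Function('M')(A, D) = Mul(1, Pow(-4, -1)) = Mul(1, Rational(-1, 4)) = Rational(-1, 4))
Function('R')(l, c) = Add(Rational(-1, 4), Pow(l, 2)) (Function('R')(l, c) = Add(Mul(l, l), Rational(-1, 4)) = Add(Pow(l, 2), Rational(-1, 4)) = Add(Rational(-1, 4), Pow(l, 2)))
Mul(Add(Add(-6552, 6908), 5001), Pow(Add(Function('R')(-10, -5), 318), -1)) = Mul(Add(Add(-6552, 6908), 5001), Pow(Add(Add(Rational(-1, 4), Pow(-10, 2)), 318), -1)) = Mul(Add(356, 5001), Pow(Add(Add(Rational(-1, 4), 100), 318), -1)) = Mul(5357, Pow(Add(Rational(399, 4), 318), -1)) = Mul(5357, Pow(Rational(1671, 4), -1)) = Mul(5357, Rational(4, 1671)) = Rational(21428, 1671)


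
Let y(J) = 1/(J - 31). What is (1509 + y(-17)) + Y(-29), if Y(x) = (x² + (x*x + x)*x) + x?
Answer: -1018897/48 ≈ -21227.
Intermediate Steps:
y(J) = 1/(-31 + J)
Y(x) = x + x² + x*(x + x²) (Y(x) = (x² + (x² + x)*x) + x = (x² + (x + x²)*x) + x = (x² + x*(x + x²)) + x = x + x² + x*(x + x²))
(1509 + y(-17)) + Y(-29) = (1509 + 1/(-31 - 17)) - 29*(1 + (-29)² + 2*(-29)) = (1509 + 1/(-48)) - 29*(1 + 841 - 58) = (1509 - 1/48) - 29*784 = 72431/48 - 22736 = -1018897/48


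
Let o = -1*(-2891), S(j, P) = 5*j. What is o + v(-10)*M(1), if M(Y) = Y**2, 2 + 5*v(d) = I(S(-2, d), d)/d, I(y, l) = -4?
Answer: 72267/25 ≈ 2890.7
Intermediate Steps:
v(d) = -2/5 - 4/(5*d) (v(d) = -2/5 + (-4/d)/5 = -2/5 - 4/(5*d))
o = 2891
o + v(-10)*M(1) = 2891 + ((2/5)*(-2 - 1*(-10))/(-10))*1**2 = 2891 + ((2/5)*(-1/10)*(-2 + 10))*1 = 2891 + ((2/5)*(-1/10)*8)*1 = 2891 - 8/25*1 = 2891 - 8/25 = 72267/25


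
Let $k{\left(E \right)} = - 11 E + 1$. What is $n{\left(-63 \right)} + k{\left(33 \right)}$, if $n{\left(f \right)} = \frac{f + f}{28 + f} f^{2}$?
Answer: $\frac{69632}{5} \approx 13926.0$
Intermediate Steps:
$n{\left(f \right)} = \frac{2 f^{3}}{28 + f}$ ($n{\left(f \right)} = \frac{2 f}{28 + f} f^{2} = \frac{2 f^{3}}{28 + f}$)
$k{\left(E \right)} = 1 - 11 E$
$n{\left(-63 \right)} + k{\left(33 \right)} = \frac{2 \left(-63\right)^{3}}{28 - 63} + \left(1 - 363\right) = 2 \left(-250047\right) \frac{1}{-35} + \left(1 - 363\right) = 2 \left(-250047\right) \left(- \frac{1}{35}\right) - 362 = \frac{71442}{5} - 362 = \frac{69632}{5}$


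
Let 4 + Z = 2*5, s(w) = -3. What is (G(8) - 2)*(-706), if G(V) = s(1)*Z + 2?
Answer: 12708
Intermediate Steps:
Z = 6 (Z = -4 + 2*5 = -4 + 10 = 6)
G(V) = -16 (G(V) = -3*6 + 2 = -18 + 2 = -16)
(G(8) - 2)*(-706) = (-16 - 2)*(-706) = -18*(-706) = 12708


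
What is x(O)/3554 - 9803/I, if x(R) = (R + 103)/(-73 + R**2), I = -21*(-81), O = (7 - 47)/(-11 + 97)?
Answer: -520996288429/90396178362 ≈ -5.7635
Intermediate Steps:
O = -20/43 (O = -40/86 = -40*1/86 = -20/43 ≈ -0.46512)
I = 1701
x(R) = (103 + R)/(-73 + R**2)
x(O)/3554 - 9803/I = ((103 - 20/43)/(-73 + (-20/43)**2))/3554 - 9803/1701 = ((4409/43)/(-73 + 400/1849))*(1/3554) - 9803*1/1701 = ((4409/43)/(-134577/1849))*(1/3554) - 9803/1701 = -1849/134577*4409/43*(1/3554) - 9803/1701 = -189587/134577*1/3554 - 9803/1701 = -189587/478286658 - 9803/1701 = -520996288429/90396178362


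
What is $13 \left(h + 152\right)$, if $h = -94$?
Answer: $754$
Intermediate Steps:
$13 \left(h + 152\right) = 13 \left(-94 + 152\right) = 13 \cdot 58 = 754$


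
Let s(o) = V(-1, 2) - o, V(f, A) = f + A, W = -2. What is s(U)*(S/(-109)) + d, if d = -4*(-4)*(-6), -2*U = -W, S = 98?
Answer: -10660/109 ≈ -97.798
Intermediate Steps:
V(f, A) = A + f
U = -1 (U = -(-1)*(-2)/2 = -½*2 = -1)
s(o) = 1 - o (s(o) = (2 - 1) - o = 1 - o)
d = -96 (d = 16*(-6) = -96)
s(U)*(S/(-109)) + d = (1 - 1*(-1))*(98/(-109)) - 96 = (1 + 1)*(98*(-1/109)) - 96 = 2*(-98/109) - 96 = -196/109 - 96 = -10660/109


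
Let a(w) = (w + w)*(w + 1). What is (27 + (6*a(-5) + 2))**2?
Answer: 72361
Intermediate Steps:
a(w) = 2*w*(1 + w) (a(w) = (2*w)*(1 + w) = 2*w*(1 + w))
(27 + (6*a(-5) + 2))**2 = (27 + (6*(2*(-5)*(1 - 5)) + 2))**2 = (27 + (6*(2*(-5)*(-4)) + 2))**2 = (27 + (6*40 + 2))**2 = (27 + (240 + 2))**2 = (27 + 242)**2 = 269**2 = 72361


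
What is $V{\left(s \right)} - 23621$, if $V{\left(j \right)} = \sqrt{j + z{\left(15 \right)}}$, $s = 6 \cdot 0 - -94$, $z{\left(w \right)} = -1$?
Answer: $-23621 + \sqrt{93} \approx -23611.0$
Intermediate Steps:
$s = 94$ ($s = 0 + 94 = 94$)
$V{\left(j \right)} = \sqrt{-1 + j}$ ($V{\left(j \right)} = \sqrt{j - 1} = \sqrt{-1 + j}$)
$V{\left(s \right)} - 23621 = \sqrt{-1 + 94} - 23621 = \sqrt{93} - 23621 = -23621 + \sqrt{93}$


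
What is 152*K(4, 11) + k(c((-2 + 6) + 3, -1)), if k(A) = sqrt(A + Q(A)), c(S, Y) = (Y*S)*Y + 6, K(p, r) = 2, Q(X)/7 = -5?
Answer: 304 + I*sqrt(22) ≈ 304.0 + 4.6904*I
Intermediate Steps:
Q(X) = -35 (Q(X) = 7*(-5) = -35)
c(S, Y) = 6 + S*Y**2 (c(S, Y) = (S*Y)*Y + 6 = S*Y**2 + 6 = 6 + S*Y**2)
k(A) = sqrt(-35 + A) (k(A) = sqrt(A - 35) = sqrt(-35 + A))
152*K(4, 11) + k(c((-2 + 6) + 3, -1)) = 152*2 + sqrt(-35 + (6 + ((-2 + 6) + 3)*(-1)**2)) = 304 + sqrt(-35 + (6 + (4 + 3)*1)) = 304 + sqrt(-35 + (6 + 7*1)) = 304 + sqrt(-35 + (6 + 7)) = 304 + sqrt(-35 + 13) = 304 + sqrt(-22) = 304 + I*sqrt(22)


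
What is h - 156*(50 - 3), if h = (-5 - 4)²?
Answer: -7251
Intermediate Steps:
h = 81 (h = (-9)² = 81)
h - 156*(50 - 3) = 81 - 156*(50 - 3) = 81 - 156*47 = 81 - 7332 = -7251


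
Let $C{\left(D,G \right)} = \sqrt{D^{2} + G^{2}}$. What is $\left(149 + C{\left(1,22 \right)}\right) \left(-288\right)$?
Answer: $-42912 - 288 \sqrt{485} \approx -49255.0$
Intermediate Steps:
$\left(149 + C{\left(1,22 \right)}\right) \left(-288\right) = \left(149 + \sqrt{1^{2} + 22^{2}}\right) \left(-288\right) = \left(149 + \sqrt{1 + 484}\right) \left(-288\right) = \left(149 + \sqrt{485}\right) \left(-288\right) = -42912 - 288 \sqrt{485}$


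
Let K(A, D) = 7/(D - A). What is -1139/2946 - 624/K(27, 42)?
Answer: -27582533/20622 ≈ -1337.5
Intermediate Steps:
-1139/2946 - 624/K(27, 42) = -1139/2946 - 624/((-7/(27 - 1*42))) = -1139*1/2946 - 624/((-7/(27 - 42))) = -1139/2946 - 624/((-7/(-15))) = -1139/2946 - 624/((-7*(-1/15))) = -1139/2946 - 624/7/15 = -1139/2946 - 624*15/7 = -1139/2946 - 9360/7 = -27582533/20622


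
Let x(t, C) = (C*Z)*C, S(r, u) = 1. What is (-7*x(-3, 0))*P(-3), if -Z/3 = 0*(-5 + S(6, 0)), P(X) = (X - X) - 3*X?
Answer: 0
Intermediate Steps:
P(X) = -3*X (P(X) = 0 - 3*X = -3*X)
Z = 0 (Z = -0*(-5 + 1) = -0*(-4) = -3*0 = 0)
x(t, C) = 0 (x(t, C) = (C*0)*C = 0*C = 0)
(-7*x(-3, 0))*P(-3) = (-7*0)*(-3*(-3)) = 0*9 = 0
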